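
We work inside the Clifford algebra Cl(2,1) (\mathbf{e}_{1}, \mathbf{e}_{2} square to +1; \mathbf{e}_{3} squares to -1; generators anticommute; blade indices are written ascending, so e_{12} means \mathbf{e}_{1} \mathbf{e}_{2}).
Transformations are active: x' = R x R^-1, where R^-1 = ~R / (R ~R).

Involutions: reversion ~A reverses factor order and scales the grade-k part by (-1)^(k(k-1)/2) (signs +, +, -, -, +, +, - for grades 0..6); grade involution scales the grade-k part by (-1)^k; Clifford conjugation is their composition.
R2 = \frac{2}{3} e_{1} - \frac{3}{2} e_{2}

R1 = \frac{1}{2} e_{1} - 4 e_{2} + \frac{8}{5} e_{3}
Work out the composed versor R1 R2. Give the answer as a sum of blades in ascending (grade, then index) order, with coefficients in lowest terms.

Distribute over the terms of R2 (each basis-blade product reordered to ascending indices, repeated generators contracted through their squares):
R1 (\frac{2}{3} e_{1}) = \frac{1}{3} + \frac{8}{3} e_{12} - \frac{16}{15} e_{13}
R1 (-\frac{3}{2} e_{2}) = 6 - \frac{3}{4} e_{12} + \frac{12}{5} e_{23}
Summing the partial products and collecting blades:
Answer: \frac{19}{3} + \frac{23}{12} e_{12} - \frac{16}{15} e_{13} + \frac{12}{5} e_{23}


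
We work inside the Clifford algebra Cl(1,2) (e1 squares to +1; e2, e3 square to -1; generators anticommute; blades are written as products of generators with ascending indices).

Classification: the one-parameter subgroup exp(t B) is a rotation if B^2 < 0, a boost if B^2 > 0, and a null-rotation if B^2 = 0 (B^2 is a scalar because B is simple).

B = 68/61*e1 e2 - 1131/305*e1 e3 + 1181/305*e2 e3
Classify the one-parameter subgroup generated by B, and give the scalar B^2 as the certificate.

B^2 term by term: the squares give (68/61)^2*(e1 e2)^2 + (-1131/305)^2*(e1 e3)^2 + (1181/305)^2*(e2 e3)^2 = 4624/3721*(+1) + 1279161/93025*(+1) + 1394761/93025*(-1) = 0 (each basis 2-blade squares to minus the product of its generators' squares); cross terms between blades sharing an index anticommute and cancel. So B^2 = 0.
Answer: null-rotation, certificate B^2 = 0. Check the certificate: B^2 = 0, and that sign is decisive whatever form B takes.


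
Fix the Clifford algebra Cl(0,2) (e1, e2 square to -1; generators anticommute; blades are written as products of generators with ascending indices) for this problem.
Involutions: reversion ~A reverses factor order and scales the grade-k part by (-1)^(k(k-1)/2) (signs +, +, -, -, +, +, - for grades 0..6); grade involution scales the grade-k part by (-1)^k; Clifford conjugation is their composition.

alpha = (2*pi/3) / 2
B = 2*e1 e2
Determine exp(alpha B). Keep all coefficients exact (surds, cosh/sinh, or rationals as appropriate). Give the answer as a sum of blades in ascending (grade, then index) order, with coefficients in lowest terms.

B^2 = (2)^2*(e1 e2)^2 = 4*(-1) = -4 (a basis 2-blade squares to minus the product of its generators' squares).
B^2 = -4 — a negative square means the series sums to a rotation: l = 2, alpha*l = 2*pi/3, so exp(alpha B) = cos(2*pi/3) + (sin(2*pi/3)/2)*B = -1/2 + (sqrt(3)/4)*B.
Answer: -1/2 + sqrt(3)/2*e1 e2


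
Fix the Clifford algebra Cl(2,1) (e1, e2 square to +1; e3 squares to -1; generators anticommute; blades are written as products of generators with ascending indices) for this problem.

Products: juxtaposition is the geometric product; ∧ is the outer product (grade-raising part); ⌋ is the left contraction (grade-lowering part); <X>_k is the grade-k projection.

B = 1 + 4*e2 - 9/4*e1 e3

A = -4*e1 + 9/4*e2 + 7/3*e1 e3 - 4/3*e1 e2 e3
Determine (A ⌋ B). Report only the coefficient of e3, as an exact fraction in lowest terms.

step 1: 15/4 + 9*e3
Answer: 9


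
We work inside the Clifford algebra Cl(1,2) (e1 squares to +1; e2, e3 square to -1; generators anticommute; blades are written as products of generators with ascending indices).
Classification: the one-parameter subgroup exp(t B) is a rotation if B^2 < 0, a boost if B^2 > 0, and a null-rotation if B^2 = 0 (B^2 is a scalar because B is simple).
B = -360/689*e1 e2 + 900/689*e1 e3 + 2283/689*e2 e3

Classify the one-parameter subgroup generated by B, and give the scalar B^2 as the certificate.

B^2 term by term: the squares give (-360/689)^2*(e1 e2)^2 + (900/689)^2*(e1 e3)^2 + (2283/689)^2*(e2 e3)^2 = 129600/474721*(+1) + 810000/474721*(+1) + 5212089/474721*(-1) = -9 (each basis 2-blade squares to minus the product of its generators' squares); cross terms between blades sharing an index anticommute and cancel. So B^2 = -9.
Answer: rotation, certificate B^2 = -9. Note: conjugating B changes its blade decomposition but never the scalar B^2 = -9, whose sign settles the classification.


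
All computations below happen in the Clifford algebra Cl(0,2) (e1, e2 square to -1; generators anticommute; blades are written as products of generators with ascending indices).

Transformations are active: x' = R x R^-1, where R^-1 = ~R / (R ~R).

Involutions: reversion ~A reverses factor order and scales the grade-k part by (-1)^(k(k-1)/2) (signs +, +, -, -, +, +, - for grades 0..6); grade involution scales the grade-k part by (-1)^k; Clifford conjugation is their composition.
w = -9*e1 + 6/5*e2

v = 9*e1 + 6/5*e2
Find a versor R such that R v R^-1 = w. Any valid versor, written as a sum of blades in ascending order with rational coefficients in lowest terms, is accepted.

A norm check does it: q(v) = q(w) = -2061/25, hence R = v + w = 12/5*e2 realises the map — parallel part kept, (v - w)/2 negated, v carried to w.
Answer: 12/5*e2


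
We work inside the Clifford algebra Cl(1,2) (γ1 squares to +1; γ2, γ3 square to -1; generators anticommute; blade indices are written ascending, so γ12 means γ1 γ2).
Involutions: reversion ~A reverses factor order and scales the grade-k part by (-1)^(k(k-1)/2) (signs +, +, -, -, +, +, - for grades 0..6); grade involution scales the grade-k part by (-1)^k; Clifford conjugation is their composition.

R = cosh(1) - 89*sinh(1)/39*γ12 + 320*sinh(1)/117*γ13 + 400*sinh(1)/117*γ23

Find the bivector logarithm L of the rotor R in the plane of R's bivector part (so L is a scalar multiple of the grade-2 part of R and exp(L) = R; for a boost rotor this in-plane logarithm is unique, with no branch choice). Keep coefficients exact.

The scalar part of R is cosh(1), giving the rapidity magnitude (cosh is even); the bivector part supplies orientation, its quotient by sinh of the rapidity is the plane, and L = rapidity * plane — unique in that plane, since flipping both signs leaves L unchanged.
Concretely: cosh(rapidity) = cosh(1) gives rapidity = ±1, and since rapidity/sinh(rapidity) is even the sign is immaterial: L = (rapidity/sinh(rapidity)) * <R>_2 = (1/sinh(1)) * <R>_2.
Answer: -89/39*γ12 + 320/117*γ13 + 400/117*γ23


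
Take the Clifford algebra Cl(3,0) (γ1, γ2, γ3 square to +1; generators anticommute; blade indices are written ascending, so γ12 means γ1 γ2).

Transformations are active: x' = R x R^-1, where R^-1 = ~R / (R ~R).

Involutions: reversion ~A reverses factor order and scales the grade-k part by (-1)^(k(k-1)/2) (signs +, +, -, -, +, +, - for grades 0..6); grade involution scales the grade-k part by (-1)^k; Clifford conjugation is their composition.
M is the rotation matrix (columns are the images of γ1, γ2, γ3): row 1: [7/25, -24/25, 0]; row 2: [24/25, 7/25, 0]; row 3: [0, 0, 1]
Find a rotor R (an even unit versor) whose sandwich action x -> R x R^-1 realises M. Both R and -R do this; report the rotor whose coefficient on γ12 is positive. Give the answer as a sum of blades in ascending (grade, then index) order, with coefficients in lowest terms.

Method: write R = a + b12*γ12 + b13*γ13 + b23*γ23 with a^2 + b12^2 + b13^2 + b23^2 = 1 (so R^-1 = ~R). Expanding the columns R e_j ~R gives tr M = 4a^2 - 1 and, from the antisymmetric part, M21 - M12 = -4a*b12, M13 - M31 = 4a*b13, M32 - M23 = -4a*b23.
Here tr M = 39/25, so a^2 = (1 + tr M)/4 = 16/25 and a = ±4/5. Taking a = 4/5: M21 - M12 = 48/25, M13 - M31 = 0, M32 - M23 = 0, giving b12 = -3/5, b13 = 0, b23 = 0, i.e. R = 4/5 - 3/5*γ12.
Its γ12 coefficient is negative, so report the other preimage -R.
Answer: -4/5 + 3/5*γ12. Why the constraint matters: R and -R act identically through the sandwich — M has trace 39/25 either way — so only the sign condition on γ12 picks one of the two preimages.


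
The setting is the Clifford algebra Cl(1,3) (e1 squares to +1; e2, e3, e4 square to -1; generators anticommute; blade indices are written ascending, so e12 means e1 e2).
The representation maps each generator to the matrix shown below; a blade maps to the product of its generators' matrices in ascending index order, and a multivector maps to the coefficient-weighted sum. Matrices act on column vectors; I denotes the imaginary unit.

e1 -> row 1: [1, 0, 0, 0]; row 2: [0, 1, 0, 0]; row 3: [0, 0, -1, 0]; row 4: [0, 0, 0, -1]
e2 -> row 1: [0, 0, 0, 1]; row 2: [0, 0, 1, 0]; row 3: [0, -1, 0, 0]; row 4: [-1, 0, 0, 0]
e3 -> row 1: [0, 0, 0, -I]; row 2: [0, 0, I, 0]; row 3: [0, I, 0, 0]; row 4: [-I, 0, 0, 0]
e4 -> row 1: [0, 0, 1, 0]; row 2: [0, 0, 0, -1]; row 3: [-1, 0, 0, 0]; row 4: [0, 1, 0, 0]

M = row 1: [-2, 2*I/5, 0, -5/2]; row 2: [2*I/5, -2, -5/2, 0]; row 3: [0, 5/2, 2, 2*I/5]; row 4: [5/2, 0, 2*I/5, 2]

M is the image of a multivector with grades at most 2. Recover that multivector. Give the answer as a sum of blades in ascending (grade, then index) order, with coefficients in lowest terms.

Method: the blade images are trace-orthogonal — tr(rho(e_A) rho(e_B)^-1) = 4 if A = B and 0 otherwise — and rho(e_A)^-1 = (e_A)^2 * rho(e_A) with (e_A)^2 = +1 or -1, so the coefficient of e_A in the preimage is (e_A)^2 * tr(M rho(e_A))/4.
Nonzero projections over blades of grade <= 2: e1: (e1)^2 = +1, tr(M rho(e1)) = -8, coefficient -2; e2: (e2)^2 = -1, tr(M rho(e2)) = 10, coefficient -5/2; e34: (e34)^2 = -1, tr(M rho(e34)) = 8/5, coefficient -2/5. Every other blade of grade <= 2 projects to 0.
Answer: -2*e1 - 5/2*e2 - 2/5*e34


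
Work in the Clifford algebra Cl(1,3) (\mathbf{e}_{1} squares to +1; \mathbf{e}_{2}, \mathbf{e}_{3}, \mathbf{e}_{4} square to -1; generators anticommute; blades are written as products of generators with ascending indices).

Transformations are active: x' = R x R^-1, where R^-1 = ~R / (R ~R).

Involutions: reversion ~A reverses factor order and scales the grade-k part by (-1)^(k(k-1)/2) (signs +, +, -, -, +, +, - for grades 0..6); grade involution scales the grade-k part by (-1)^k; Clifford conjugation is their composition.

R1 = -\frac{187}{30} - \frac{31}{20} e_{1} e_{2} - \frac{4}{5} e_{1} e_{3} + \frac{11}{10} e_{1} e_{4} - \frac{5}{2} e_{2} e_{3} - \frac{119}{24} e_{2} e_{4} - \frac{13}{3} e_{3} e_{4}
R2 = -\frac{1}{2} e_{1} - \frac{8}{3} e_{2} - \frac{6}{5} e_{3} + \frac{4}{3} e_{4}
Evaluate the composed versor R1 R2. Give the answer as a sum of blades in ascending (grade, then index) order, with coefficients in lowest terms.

Distribute over the terms of R2 (each basis-blade product reordered to ascending indices, repeated generators contracted through their squares):
R1 (-\frac{1}{2} e_{1}) = \frac{187}{60} e_{1} - \frac{31}{40} e_{2} - \frac{2}{5} e_{3} + \frac{11}{20} e_{4} + \frac{5}{4} e_{1} e_{2} e_{3} + \frac{119}{48} e_{1} e_{2} e_{4} + \frac{13}{6} e_{1} e_{3} e_{4}
R1 (-\frac{8}{3} e_{2}) = -\frac{62}{15} e_{1} + \frac{748}{45} e_{2} + \frac{20}{3} e_{3} + \frac{119}{9} e_{4} - \frac{32}{15} e_{1} e_{2} e_{3} + \frac{44}{15} e_{1} e_{2} e_{4} + \frac{104}{9} e_{2} e_{3} e_{4}
R1 (-\frac{6}{5} e_{3}) = -\frac{24}{25} e_{1} - 3 e_{2} + \frac{187}{25} e_{3} + \frac{26}{5} e_{4} + \frac{93}{50} e_{1} e_{2} e_{3} + \frac{33}{25} e_{1} e_{3} e_{4} - \frac{119}{20} e_{2} e_{3} e_{4}
R1 (\frac{4}{3} e_{4}) = -\frac{22}{15} e_{1} + \frac{119}{18} e_{2} + \frac{52}{9} e_{3} - \frac{374}{45} e_{4} - \frac{31}{15} e_{1} e_{2} e_{4} - \frac{16}{15} e_{1} e_{3} e_{4} - \frac{10}{3} e_{2} e_{3} e_{4}
Summing the partial products and collecting blades:
Answer: -\frac{1033}{300} e_{1} + \frac{467}{24} e_{2} + \frac{4393}{225} e_{3} + \frac{1919}{180} e_{4} + \frac{293}{300} e_{1} e_{2} e_{3} + \frac{803}{240} e_{1} e_{2} e_{4} + \frac{121}{50} e_{1} e_{3} e_{4} + \frac{409}{180} e_{2} e_{3} e_{4}


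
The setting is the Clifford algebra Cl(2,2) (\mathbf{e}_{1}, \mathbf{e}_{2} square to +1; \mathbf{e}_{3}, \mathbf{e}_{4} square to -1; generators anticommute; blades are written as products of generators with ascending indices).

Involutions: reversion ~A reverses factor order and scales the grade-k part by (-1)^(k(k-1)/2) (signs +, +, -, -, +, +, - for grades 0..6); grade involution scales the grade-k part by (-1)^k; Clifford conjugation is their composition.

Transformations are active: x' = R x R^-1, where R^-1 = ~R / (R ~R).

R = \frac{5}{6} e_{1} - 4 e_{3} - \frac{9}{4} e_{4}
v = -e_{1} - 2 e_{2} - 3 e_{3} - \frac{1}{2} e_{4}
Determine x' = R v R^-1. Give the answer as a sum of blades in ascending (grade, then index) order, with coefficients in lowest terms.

~R = \frac{5}{6} e_{1} - 4 e_{3} - \frac{9}{4} e_{4}, and R ~R = -\frac{2933}{144}, so R^-1 = ~R / (-\frac{2933}{144}).
R v = -\frac{335}{24} - \frac{5}{3} e_{1} e_{2} - \frac{13}{2} e_{1} e_{3} - \frac{8}{3} e_{1} e_{4} - 8 e_{2} e_{3} - \frac{9}{2} e_{2} e_{4} - \frac{19}{4} e_{3} e_{4}
Answer: \frac{6283}{2933} e_{1} + 2 e_{2} - \frac{7281}{2933} e_{3} - \frac{15157}{5866} e_{4}


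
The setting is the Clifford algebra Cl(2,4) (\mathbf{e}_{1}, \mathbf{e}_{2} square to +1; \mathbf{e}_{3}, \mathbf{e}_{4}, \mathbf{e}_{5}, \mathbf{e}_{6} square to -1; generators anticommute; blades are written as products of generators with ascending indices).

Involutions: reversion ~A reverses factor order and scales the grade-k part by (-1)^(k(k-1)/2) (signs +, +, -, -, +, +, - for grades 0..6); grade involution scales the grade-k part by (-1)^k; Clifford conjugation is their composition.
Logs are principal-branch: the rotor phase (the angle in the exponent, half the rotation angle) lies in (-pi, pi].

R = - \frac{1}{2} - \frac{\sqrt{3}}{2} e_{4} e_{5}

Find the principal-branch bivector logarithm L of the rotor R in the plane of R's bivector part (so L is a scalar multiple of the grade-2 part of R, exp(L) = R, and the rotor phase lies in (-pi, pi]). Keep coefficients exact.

The scalar part of R is - \frac{1}{2}, which fixes the principal-branch rotor phase; the unit plane is then the bivector part divided by the sine of that phase, and L is that plane scaled by the phase.
Concretely: cos(phase) = - \frac{1}{2} gives phase = ±\frac{2 \pi}{3}, and since phase/sin(phase) is even the sign is immaterial: L = (phase/sin(phase)) * <R>_2 = (\frac{4 \sqrt{3} \pi}{9}) * <R>_2.
Answer: - \frac{2 \pi}{3} e_{4} e_{5}


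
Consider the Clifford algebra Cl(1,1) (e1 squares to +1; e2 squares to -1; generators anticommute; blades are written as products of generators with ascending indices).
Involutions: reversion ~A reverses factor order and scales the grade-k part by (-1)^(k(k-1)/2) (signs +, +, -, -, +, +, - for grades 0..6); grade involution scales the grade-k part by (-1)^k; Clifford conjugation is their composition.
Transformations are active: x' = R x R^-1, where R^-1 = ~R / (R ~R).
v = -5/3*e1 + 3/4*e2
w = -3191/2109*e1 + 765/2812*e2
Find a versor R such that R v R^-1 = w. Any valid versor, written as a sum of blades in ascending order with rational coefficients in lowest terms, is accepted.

R = v + w = -6706/2109*e1 + 1437/1406*e2 works: the equal norms (319/144) guarantee its sandwich swaps v into w.
Answer: -6706/2109*e1 + 1437/1406*e2


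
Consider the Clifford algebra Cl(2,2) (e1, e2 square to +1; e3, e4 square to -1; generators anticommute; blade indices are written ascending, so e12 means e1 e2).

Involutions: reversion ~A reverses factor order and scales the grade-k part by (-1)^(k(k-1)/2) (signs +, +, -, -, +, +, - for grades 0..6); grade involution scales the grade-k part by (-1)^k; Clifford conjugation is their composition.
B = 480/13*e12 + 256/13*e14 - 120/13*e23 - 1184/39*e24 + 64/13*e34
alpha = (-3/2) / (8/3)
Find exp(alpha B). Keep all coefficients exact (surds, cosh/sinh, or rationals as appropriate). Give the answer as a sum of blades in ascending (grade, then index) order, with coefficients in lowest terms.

B^2 term by term: the squares give (480/13)^2*(e12)^2 + (256/13)^2*(e14)^2 + (-120/13)^2*(e23)^2 + (-1184/39)^2*(e24)^2 + (64/13)^2*(e34)^2 = 230400/169*(-1) + 65536/169*(+1) + 14400/169*(+1) + 1401856/1521*(+1) + 4096/169*(-1) = 64/9 (each basis 2-blade squares to minus the product of its generators' squares); cross terms between blades sharing an index anticommute and cancel; the commuting (index-disjoint) pairs give grade-4 terms 2*c*c'*(blade product), which cancel blade by blade — e1234: 61440/169 - 61440/169 = 0 — confirming B is simple. So B^2 = 64/9.
B^2 = 64/9 — the series telescopes hyperbolically here: l = 8/3, alpha*l = -3/2, so exp(alpha B) = cosh(-3/2) + (sinh(-3/2)/(8/3))*B = cosh(3/2) + (-3*sinh(3/2)/8)*B.
Answer: cosh(3/2) - 180*sinh(3/2)/13*e12 - 96*sinh(3/2)/13*e14 + 45*sinh(3/2)/13*e23 + 148*sinh(3/2)/13*e24 - 24*sinh(3/2)/13*e34


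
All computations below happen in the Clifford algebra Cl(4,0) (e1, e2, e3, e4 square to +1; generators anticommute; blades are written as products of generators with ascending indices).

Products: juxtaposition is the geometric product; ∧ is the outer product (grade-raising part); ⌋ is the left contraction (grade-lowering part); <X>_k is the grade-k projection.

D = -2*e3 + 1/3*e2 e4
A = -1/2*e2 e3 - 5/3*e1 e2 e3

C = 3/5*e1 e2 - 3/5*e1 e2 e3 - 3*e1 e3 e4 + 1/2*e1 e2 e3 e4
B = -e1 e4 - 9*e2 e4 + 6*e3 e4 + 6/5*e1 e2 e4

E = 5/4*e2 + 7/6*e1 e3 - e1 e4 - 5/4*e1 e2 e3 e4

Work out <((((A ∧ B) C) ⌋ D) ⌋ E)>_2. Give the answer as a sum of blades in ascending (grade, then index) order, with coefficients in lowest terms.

step 1: 1/2*e1 e2 e3 e4
step 2: 1/4 - 3/2*e2 - 3/10*e4 - 3/10*e3 e4
step 3: 1/10*e2 - 1/2*e3 - 1/2*e4 + 1/12*e2 e4
step 4: 1/8 + 1/12*e1 - 5/48*e1 e3 - 5/8*e1 e2 e3 + 5/8*e1 e2 e4 + 1/8*e1 e3 e4
step 5: -5/48*e1 e3
Answer: -5/48*e1 e3


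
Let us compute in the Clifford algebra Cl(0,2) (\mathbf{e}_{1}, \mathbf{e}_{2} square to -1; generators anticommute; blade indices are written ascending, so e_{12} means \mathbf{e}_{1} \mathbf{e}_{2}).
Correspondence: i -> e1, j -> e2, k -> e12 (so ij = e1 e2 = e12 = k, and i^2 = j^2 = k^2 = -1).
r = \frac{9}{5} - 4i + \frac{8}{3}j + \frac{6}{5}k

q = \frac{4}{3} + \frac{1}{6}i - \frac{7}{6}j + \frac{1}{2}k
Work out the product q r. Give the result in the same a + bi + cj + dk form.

In blades: q = \frac{4}{3} + \frac{1}{6} e_{1} - \frac{7}{6} e_{2} + \frac{1}{2} e_{12}, r = \frac{9}{5} - 4 e_{1} + \frac{8}{3} e_{2} + \frac{6}{5} e_{12}.
Distribute q over r term by term (generator squares from the signature, products reordered to ascending indices): (\frac{4}{3})*r = \frac{12}{5} - \frac{16}{3} e_{1} + \frac{32}{9} e_{2} + \frac{8}{5} e_{12}; (\frac{1}{6} e_{1})*r = \frac{2}{3} + \frac{3}{10} e_{1} - \frac{1}{5} e_{2} + \frac{4}{9} e_{12}; (-\frac{7}{6} e_{2})*r = \frac{28}{9} - \frac{7}{5} e_{1} - \frac{21}{10} e_{2} - \frac{14}{3} e_{12}; (\frac{1}{2} e_{12})*r = -\frac{3}{5} - \frac{4}{3} e_{1} - 2 e_{2} + \frac{9}{10} e_{12}.
Sum: \frac{251}{45} - \frac{233}{30} e_{1} - \frac{67}{90} e_{2} - \frac{31}{18} e_{12}; translating back through the correspondence:
Answer: \frac{251}{45} - \frac{233}{30}i - \frac{67}{90}j - \frac{31}{18}k


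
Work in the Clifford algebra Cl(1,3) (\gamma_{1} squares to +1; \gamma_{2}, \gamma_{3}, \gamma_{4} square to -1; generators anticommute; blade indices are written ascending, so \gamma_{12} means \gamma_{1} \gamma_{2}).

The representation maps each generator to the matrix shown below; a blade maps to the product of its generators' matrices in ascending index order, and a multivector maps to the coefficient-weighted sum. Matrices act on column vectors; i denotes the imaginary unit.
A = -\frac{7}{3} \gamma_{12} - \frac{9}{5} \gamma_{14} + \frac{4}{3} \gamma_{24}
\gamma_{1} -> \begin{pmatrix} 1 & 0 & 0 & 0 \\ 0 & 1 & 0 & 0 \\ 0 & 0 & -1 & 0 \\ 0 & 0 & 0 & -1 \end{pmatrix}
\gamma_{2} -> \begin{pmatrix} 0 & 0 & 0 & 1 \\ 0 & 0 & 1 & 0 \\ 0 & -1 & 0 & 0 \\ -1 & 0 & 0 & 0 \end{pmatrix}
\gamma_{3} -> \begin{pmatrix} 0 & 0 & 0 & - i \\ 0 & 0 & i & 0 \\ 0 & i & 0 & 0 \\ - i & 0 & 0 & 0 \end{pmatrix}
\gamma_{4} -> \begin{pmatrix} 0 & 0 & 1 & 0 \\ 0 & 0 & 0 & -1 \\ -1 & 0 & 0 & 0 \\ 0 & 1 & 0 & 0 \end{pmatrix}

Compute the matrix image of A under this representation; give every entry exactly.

Bivector images (products of the table entries): rho(\gamma_{12}) = rho(\gamma_{1})rho(\gamma_{2}) = \begin{pmatrix} 0 & 0 & 0 & 1 \\ 0 & 0 & 1 & 0 \\ 0 & 1 & 0 & 0 \\ 1 & 0 & 0 & 0 \end{pmatrix}; rho(\gamma_{14}) = rho(\gamma_{1})rho(\gamma_{4}) = \begin{pmatrix} 0 & 0 & 1 & 0 \\ 0 & 0 & 0 & -1 \\ 1 & 0 & 0 & 0 \\ 0 & -1 & 0 & 0 \end{pmatrix}; rho(\gamma_{24}) = rho(\gamma_{2})rho(\gamma_{4}) = \begin{pmatrix} 0 & 1 & 0 & 0 \\ -1 & 0 & 0 & 0 \\ 0 & 0 & 0 & 1 \\ 0 & 0 & -1 & 0 \end{pmatrix}.
M = (-\frac{7}{3})*rho(\gamma_{12}) + (-\frac{9}{5})*rho(\gamma_{14}) + (\frac{4}{3})*rho(\gamma_{24}), summed entrywise:
Answer: \begin{pmatrix} 0 & \frac{4}{3} & - \frac{9}{5} & - \frac{7}{3} \\ - \frac{4}{3} & 0 & - \frac{7}{3} & \frac{9}{5} \\ - \frac{9}{5} & - \frac{7}{3} & 0 & \frac{4}{3} \\ - \frac{7}{3} & \frac{9}{5} & - \frac{4}{3} & 0 \end{pmatrix}


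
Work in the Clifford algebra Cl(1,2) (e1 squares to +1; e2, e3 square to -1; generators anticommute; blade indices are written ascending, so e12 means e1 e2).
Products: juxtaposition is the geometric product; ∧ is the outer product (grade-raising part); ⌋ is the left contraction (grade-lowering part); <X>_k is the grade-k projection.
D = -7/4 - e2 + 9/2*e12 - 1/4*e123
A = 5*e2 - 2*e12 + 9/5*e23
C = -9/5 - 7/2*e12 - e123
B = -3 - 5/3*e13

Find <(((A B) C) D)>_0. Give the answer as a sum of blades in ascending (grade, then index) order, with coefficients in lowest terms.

step 1: -15*e2 + 9*e12 - 131/15*e23 + 25/3*e123
step 2: -139/6 + 1313/30*e1 + 27*e2 - 229/6*e3 - 81/5*e12 + 1367/30*e13 + 393/25*e23 - 15*e123
step 3: -1093/120 + 19583/600*e1 + 22111/120*e2 - 7427/600*e3 - 3101/24*e12 - 451/600*e13 + 77059/600*e23 - 11297/120*e123
step 4: -1093/120
Answer: -1093/120


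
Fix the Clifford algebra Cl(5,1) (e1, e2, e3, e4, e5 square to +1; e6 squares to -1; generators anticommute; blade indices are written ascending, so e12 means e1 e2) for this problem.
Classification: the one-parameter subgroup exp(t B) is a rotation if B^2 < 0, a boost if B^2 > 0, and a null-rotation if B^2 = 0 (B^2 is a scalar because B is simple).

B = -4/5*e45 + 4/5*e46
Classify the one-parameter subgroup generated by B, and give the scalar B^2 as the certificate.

B^2 term by term: the squares give (-4/5)^2*(e45)^2 + (4/5)^2*(e46)^2 = 16/25*(-1) + 16/25*(+1) = 0 (each basis 2-blade squares to minus the product of its generators' squares); cross terms between blades sharing an index anticommute and cancel. So B^2 = 0.
Answer: null-rotation, certificate B^2 = 0. Certificate logic: 0 is a conjugation-invariant scalar, so its sign fixes rotation versus boost versus null-rotation outright.


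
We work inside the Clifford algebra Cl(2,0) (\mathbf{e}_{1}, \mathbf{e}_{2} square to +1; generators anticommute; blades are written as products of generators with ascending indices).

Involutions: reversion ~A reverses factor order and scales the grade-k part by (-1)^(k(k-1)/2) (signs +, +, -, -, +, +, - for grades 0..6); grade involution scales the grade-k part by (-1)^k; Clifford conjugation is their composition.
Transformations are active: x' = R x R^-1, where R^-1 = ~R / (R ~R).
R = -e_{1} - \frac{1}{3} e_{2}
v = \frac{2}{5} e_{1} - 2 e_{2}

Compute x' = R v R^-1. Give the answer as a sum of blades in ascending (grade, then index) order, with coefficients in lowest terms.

~R = -e_{1} - \frac{1}{3} e_{2}, and R ~R = \frac{10}{9}, so R^-1 = ~R / (\frac{10}{9}).
R v = \frac{4}{15} + \frac{32}{15} e_{1} e_{2}
Answer: -\frac{22}{25} e_{1} + \frac{46}{25} e_{2}


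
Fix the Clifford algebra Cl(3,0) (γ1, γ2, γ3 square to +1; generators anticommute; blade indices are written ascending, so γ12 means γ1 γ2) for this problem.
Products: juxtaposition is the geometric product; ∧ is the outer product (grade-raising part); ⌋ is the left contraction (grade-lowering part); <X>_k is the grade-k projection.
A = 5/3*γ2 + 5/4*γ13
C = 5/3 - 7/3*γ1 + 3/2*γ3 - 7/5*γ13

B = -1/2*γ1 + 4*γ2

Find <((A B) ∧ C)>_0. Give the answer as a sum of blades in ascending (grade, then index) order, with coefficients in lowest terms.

step 1: 20/3 + 5/8*γ3 + 5/6*γ12 - 5*γ123
step 2: 100/9 - 140/9*γ1 + 265/24*γ3 + 25/18*γ12 - 63/8*γ13 - 85/12*γ123
step 3: 100/9
Answer: 100/9


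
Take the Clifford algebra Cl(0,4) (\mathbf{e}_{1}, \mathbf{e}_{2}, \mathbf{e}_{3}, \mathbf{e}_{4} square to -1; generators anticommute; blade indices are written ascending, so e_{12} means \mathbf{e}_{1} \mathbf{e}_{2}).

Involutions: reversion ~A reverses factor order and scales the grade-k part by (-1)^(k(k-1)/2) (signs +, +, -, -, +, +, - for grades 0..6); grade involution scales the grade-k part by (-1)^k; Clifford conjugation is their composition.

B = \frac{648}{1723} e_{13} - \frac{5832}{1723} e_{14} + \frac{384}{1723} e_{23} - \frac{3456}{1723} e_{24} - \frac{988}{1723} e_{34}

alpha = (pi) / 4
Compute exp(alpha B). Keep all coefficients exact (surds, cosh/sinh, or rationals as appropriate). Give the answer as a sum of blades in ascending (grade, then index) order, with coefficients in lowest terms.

B^2 term by term: the squares give (\frac{648}{1723})^2*(e_{13})^2 + (-\frac{5832}{1723})^2*(e_{14})^2 + (\frac{384}{1723})^2*(e_{23})^2 + (-\frac{3456}{1723})^2*(e_{24})^2 + (-\frac{988}{1723})^2*(e_{34})^2 = \frac{419904}{2968729}*(-1) + \frac{34012224}{2968729}*(-1) + \frac{147456}{2968729}*(-1) + \frac{11943936}{2968729}*(-1) + \frac{976144}{2968729}*(-1) = -16 (each basis 2-blade squares to minus the product of its generators' squares); cross terms between blades sharing an index anticommute and cancel; the commuting (index-disjoint) pairs give grade-4 terms 2*c*c'*(blade product), which cancel blade by blade — e_{1234}: \frac{4478976}{2968729} - \frac{4478976}{2968729} = 0 — confirming B is simple. So B^2 = -16.
B^2 = -16 — circular case — the even/odd split gives cos and sin: l = 4, alpha*l = \pi, so exp(alpha B) = cos(\pi) + (sin(\pi)/4)*B = -1 + (0)*B.
Answer: -1


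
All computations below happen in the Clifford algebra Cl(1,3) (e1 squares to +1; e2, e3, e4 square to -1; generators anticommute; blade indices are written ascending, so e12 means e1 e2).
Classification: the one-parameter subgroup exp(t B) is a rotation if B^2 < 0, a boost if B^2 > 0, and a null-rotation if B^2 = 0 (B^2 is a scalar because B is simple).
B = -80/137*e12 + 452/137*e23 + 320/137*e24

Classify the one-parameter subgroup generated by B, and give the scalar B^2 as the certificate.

B^2 term by term: the squares give (-80/137)^2*(e12)^2 + (452/137)^2*(e23)^2 + (320/137)^2*(e24)^2 = 6400/18769*(+1) + 204304/18769*(-1) + 102400/18769*(-1) = -16 (each basis 2-blade squares to minus the product of its generators' squares); cross terms between blades sharing an index anticommute and cancel. So B^2 = -16.
Answer: rotation, certificate B^2 = -16. Key observation: B^2 = -16 is a conjugation invariant, so its sign decides the class regardless of the surface form of B.


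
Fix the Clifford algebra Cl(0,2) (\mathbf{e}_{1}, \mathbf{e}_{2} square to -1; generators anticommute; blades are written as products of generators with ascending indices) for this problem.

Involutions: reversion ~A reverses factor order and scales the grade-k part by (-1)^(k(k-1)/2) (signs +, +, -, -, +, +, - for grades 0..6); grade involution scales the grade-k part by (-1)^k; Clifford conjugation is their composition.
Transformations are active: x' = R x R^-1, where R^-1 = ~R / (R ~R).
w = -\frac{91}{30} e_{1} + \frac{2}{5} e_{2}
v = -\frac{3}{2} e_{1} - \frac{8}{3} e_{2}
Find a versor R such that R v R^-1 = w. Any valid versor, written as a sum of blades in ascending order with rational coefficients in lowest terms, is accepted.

Take R = v + w = -\frac{68}{15} e_{1} - \frac{34}{15} e_{2}. Because q(v) = q(w) = -\frac{337}{36}, conjugation by R sends v exactly to w.
Answer: -\frac{68}{15} e_{1} - \frac{34}{15} e_{2}


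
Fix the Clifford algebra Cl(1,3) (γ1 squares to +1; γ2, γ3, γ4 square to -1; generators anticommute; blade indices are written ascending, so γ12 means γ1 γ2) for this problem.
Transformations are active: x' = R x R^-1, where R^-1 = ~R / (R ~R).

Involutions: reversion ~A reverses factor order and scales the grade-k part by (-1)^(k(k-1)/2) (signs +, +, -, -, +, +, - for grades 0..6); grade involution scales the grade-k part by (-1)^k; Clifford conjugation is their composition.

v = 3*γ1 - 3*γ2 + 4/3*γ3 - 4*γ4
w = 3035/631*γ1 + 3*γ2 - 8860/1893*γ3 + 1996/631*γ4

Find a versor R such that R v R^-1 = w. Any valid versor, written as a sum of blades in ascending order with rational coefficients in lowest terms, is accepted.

A norm check does it: q(v) = q(w) = -160/9, hence R = v + w = 4928/631*γ1 - 2112/631*γ3 - 528/631*γ4 realises the map — parallel part kept, (v - w)/2 negated, v carried to w.
Answer: 4928/631*γ1 - 2112/631*γ3 - 528/631*γ4


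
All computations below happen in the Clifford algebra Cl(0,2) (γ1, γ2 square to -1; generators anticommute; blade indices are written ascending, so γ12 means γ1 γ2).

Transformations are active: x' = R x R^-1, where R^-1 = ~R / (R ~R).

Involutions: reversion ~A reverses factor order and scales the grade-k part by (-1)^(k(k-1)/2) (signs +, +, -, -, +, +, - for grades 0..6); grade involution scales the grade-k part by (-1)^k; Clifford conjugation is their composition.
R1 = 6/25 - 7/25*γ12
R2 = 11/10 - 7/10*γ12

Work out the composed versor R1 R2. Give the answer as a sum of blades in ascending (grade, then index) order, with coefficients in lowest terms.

Distribute over the terms of R1 (each basis-blade product reordered to ascending indices, repeated generators contracted through their squares):
(6/25) R2 = 33/125 - 21/125*γ12
(-7/25*γ12) R2 = -49/250 - 77/250*γ12
Summing the partial products and collecting blades:
Answer: 17/250 - 119/250*γ12


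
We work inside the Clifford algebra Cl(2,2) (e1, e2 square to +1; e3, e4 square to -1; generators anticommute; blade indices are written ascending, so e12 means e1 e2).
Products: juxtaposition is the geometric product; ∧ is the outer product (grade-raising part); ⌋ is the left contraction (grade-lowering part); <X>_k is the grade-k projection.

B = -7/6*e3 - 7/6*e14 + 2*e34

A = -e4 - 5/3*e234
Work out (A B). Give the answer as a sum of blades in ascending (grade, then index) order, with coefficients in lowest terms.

step 1: 7/6*e1 + 10/3*e2 - 2*e3 + 35/18*e24 - 7/6*e34 + 35/18*e123
Answer: 7/6*e1 + 10/3*e2 - 2*e3 + 35/18*e24 - 7/6*e34 + 35/18*e123


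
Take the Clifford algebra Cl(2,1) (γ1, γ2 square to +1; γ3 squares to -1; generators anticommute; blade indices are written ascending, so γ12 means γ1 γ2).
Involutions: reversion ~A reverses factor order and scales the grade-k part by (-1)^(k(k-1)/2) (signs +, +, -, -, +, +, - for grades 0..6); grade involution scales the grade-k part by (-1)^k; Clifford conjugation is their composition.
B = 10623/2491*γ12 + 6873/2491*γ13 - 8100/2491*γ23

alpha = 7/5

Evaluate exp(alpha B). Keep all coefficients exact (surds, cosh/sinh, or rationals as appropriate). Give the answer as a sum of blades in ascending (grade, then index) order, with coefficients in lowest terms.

B^2 term by term: the squares give (10623/2491)^2*(γ12)^2 + (6873/2491)^2*(γ13)^2 + (-8100/2491)^2*(γ23)^2 = 112848129/6205081*(-1) + 47238129/6205081*(+1) + 65610000/6205081*(+1) = 0 (each basis 2-blade squares to minus the product of its generators' squares); cross terms between blades sharing an index anticommute and cancel. So B^2 = 0.
B^2 = 0, so the series closes: exp(alpha B) = 1 + alpha B (parabolic case).
Answer: 1 + 74361/12455*γ12 + 48111/12455*γ13 - 11340/2491*γ23


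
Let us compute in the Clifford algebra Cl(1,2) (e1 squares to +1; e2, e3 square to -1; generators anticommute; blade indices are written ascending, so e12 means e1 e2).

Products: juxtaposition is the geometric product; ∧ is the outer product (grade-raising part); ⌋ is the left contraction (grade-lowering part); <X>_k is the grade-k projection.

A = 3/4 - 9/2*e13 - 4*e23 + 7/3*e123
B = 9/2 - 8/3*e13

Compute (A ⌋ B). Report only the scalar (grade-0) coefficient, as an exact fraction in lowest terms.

step 1: 123/8 - 2*e13
Answer: 123/8


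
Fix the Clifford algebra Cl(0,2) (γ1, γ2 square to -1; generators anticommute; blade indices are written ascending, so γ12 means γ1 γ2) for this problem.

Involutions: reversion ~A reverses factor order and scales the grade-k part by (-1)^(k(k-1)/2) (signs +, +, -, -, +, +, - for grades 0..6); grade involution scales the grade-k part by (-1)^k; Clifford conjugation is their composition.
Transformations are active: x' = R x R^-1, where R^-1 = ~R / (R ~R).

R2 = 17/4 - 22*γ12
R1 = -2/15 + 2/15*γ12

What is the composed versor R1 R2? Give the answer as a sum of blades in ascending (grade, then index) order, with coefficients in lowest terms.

Distribute over the terms of R1 (each basis-blade product reordered to ascending indices, repeated generators contracted through their squares):
(-2/15) R2 = -17/30 + 44/15*γ12
(2/15*γ12) R2 = 44/15 + 17/30*γ12
Summing the partial products and collecting blades:
Answer: 71/30 + 7/2*γ12


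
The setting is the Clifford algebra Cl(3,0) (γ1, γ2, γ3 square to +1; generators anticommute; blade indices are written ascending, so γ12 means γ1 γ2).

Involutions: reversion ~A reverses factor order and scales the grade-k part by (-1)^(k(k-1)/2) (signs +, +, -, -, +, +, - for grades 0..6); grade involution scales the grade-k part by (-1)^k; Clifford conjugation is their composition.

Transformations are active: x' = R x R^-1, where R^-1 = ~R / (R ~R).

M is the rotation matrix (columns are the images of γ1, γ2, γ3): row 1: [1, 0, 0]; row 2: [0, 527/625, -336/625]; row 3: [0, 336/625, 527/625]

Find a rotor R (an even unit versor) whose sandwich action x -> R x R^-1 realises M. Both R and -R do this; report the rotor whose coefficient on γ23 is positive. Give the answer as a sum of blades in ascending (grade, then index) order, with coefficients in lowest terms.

Method: write R = a + b12*γ12 + b13*γ13 + b23*γ23 with a^2 + b12^2 + b13^2 + b23^2 = 1 (so R^-1 = ~R). Expanding the columns R e_j ~R gives tr M = 4a^2 - 1 and, from the antisymmetric part, M21 - M12 = -4a*b12, M13 - M31 = 4a*b13, M32 - M23 = -4a*b23.
Here tr M = 1679/625, so a^2 = (1 + tr M)/4 = 576/625 and a = ±24/25. Taking a = 24/25: M21 - M12 = 0, M13 - M31 = 0, M32 - M23 = 672/625, giving b12 = 0, b13 = 0, b23 = -7/25, i.e. R = 24/25 - 7/25*γ23.
Its γ23 coefficient is negative, so report the other preimage -R.
Answer: -24/25 + 7/25*γ23. Note: both R and -R realise this M (trace 1679/625); the covering map identifies them, and the γ23-coefficient sign is the tie-breaker.


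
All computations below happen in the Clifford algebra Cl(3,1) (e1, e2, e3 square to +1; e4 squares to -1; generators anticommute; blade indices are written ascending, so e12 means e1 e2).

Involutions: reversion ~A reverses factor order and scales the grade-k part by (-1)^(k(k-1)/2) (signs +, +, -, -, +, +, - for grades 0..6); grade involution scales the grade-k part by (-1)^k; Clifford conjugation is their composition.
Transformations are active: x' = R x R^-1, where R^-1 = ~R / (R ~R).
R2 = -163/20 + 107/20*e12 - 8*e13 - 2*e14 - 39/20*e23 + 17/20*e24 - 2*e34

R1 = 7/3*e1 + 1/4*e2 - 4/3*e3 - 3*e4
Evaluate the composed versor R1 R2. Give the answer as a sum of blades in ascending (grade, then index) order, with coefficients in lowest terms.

Distribute over the terms of R1 (each basis-blade product reordered to ascending indices, repeated generators contracted through their squares):
(7/3*e1) R2 = -1141/60*e1 + 749/60*e2 - 56/3*e3 - 14/3*e4 - 91/20*e123 + 119/60*e124 - 14/3*e134
(1/4*e2) R2 = -107/80*e1 - 163/80*e2 - 39/80*e3 + 17/80*e4 + 2*e123 + 1/2*e124 - 1/2*e234
(-4/3*e3) R2 = -32/3*e1 - 13/5*e2 + 163/15*e3 + 8/3*e4 - 107/15*e123 - 8/3*e134 + 17/15*e234
(-3*e4) R2 = 6*e1 - 51/20*e2 + 6*e3 + 489/20*e4 - 321/20*e124 + 24*e134 + 117/20*e234
Summing the partial products and collecting blades:
Answer: -1201/48*e1 + 1271/240*e2 - 183/80*e3 + 1813/80*e4 - 581/60*e123 - 407/30*e124 + 50/3*e134 + 389/60*e234


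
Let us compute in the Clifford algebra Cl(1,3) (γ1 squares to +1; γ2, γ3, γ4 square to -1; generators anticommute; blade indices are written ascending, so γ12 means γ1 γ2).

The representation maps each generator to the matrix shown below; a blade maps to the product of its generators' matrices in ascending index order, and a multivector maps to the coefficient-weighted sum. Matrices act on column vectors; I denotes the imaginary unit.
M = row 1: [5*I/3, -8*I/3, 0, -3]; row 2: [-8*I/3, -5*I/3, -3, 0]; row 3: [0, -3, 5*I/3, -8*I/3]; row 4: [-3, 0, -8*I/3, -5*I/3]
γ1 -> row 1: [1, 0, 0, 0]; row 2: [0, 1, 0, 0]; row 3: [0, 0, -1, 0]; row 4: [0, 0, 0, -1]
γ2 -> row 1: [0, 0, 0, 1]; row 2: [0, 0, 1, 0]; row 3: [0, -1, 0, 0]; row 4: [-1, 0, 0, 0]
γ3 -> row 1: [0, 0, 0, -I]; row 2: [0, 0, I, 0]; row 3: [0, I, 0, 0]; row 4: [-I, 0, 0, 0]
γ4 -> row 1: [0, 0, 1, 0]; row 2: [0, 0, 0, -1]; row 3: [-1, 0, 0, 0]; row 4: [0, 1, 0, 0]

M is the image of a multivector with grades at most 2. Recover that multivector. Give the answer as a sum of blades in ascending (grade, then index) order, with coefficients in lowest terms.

Method: the blade images are trace-orthogonal — tr(rho(e_A) rho(e_B)^-1) = 4 if A = B and 0 otherwise — and rho(e_A)^-1 = (e_A)^2 * rho(e_A) with (e_A)^2 = +1 or -1, so the coefficient of e_A in the preimage is (e_A)^2 * tr(M rho(e_A))/4.
Nonzero projections over blades of grade <= 2: γ12: (γ12)^2 = +1, tr(M rho(γ12)) = -12, coefficient -3; γ23: (γ23)^2 = -1, tr(M rho(γ23)) = 20/3, coefficient -5/3; γ34: (γ34)^2 = -1, tr(M rho(γ34)) = -32/3, coefficient 8/3. Every other blade of grade <= 2 projects to 0.
Answer: -3*γ12 - 5/3*γ23 + 8/3*γ34


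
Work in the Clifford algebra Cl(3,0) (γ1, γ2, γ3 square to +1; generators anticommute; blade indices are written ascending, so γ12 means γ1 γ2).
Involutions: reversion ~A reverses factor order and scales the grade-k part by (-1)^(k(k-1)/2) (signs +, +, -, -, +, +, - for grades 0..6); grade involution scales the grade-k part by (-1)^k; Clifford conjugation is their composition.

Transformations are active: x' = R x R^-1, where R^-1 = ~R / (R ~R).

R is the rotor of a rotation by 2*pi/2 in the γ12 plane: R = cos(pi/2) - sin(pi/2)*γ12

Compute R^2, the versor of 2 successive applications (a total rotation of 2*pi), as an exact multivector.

Half-angle bookkeeping: 2 applications in γ12 add up to rotor phase 2*pi/2 = pi, so R^2 = cos(pi) - sin(pi)*γ12.
cos(pi) = -1 and sin(pi) = 0, so R^2 = -1. The total rotation 2*pi is 1 full turn, so every vector returns to itself, yet the rotor is -1, on the OTHER sheet of the double cover (an odd number of 2*pi turns).
Answer: -1


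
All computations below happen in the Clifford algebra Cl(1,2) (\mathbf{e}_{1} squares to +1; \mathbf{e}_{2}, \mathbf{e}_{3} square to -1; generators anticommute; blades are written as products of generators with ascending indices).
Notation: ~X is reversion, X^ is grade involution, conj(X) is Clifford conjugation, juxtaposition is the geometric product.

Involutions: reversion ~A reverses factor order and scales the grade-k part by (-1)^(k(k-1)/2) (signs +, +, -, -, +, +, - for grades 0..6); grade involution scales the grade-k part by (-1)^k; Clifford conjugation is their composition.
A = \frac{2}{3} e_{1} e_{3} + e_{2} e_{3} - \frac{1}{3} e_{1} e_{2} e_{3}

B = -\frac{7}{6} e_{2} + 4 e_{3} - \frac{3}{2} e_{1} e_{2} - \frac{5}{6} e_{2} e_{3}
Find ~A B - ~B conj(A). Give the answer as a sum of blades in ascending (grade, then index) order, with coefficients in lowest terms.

first term: -\frac{5}{6} + \frac{53}{18} e_{1} + 4 e_{2} + \frac{2}{3} e_{3} - \frac{7}{9} e_{1} e_{2} + \frac{10}{9} e_{1} e_{3} + e_{2} e_{3} - \frac{7}{9} e_{1} e_{2} e_{3}
second term: \frac{5}{6} - \frac{43}{18} e_{1} - 4 e_{2} - \frac{5}{3} e_{3} + \frac{17}{9} e_{1} e_{2} + \frac{17}{9} e_{1} e_{3} + e_{2} e_{3} - \frac{7}{9} e_{1} e_{2} e_{3}
Answer: -\frac{5}{3} + \frac{16}{3} e_{1} + 8 e_{2} + \frac{7}{3} e_{3} - \frac{8}{3} e_{1} e_{2} - \frac{7}{9} e_{1} e_{3}
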